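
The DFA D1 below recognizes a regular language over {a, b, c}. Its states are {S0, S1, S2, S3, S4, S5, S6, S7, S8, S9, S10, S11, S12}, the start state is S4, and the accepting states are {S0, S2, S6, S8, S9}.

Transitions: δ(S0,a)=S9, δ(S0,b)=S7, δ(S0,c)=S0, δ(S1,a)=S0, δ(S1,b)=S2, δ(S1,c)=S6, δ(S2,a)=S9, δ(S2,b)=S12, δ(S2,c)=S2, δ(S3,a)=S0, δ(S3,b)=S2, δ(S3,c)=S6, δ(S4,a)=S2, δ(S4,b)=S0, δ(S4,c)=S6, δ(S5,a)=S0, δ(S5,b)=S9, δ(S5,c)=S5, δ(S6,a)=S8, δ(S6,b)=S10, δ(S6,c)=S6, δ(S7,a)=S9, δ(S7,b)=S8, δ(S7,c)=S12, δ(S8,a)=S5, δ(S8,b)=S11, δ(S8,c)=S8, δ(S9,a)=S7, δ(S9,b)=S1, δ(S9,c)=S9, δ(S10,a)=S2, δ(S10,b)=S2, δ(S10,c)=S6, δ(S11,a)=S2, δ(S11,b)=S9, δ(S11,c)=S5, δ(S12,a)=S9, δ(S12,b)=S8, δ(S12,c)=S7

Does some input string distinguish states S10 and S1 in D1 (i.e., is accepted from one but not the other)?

First remove the unreachable states {S3}; 12 states remain.
Start with accepting vs non-accepting: {S0,S2,S6,S8,S9} | {S1,S4,S5,S7,S10,S11,S12}.
Split {S0,S2,S6,S8,S9} by δ(·,a) → {S0,S2,S6} and {S8,S9}.
Refine {S1,S4,S5,S7,S10,S11,S12} on symbol a: members go to different blocks, giving {S1,S4,S5,S10,S11} and {S7,S12}.
Split {S0,S2,S6} by δ(·,b) → {S0,S2} and {S6}.
On input b, block {S1,S4,S5,S10,S11} splits into {S1,S4,S10} and {S5,S11}.
Refine {S8,S9} on symbol a: members go to different blocks, giving {S8} and {S9}.
Stable partition: {S0,S2} | {S1,S4,S10} | {S8} | {S7,S12} | {S6} | {S5,S11} | {S9} — 7 equivalence classes.
S10 and S1 lie in the same block of the stable partition, so they are equivalent — no string distinguishes them.

No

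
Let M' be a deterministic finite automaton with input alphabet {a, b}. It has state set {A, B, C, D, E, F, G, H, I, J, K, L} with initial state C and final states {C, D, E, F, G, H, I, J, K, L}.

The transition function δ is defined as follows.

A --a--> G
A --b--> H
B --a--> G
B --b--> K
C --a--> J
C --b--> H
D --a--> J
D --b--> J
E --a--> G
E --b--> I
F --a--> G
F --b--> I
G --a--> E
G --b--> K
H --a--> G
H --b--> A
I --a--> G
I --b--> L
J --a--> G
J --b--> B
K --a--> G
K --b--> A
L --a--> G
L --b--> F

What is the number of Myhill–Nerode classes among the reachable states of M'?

5

Reachable states from the start: {A,B,C,E,F,G,H,I,J,K,L}. Unreachable: {D} — drop them.
Initial partition by acceptance: {C,E,F,G,H,I,J,K,L} | {A,B}.
On input b, block {C,E,F,G,H,I,J,K,L} splits into {C,E,F,G,I,L} and {H,J,K}.
On input a, block {C,E,F,G,I,L} splits into {E,F,G,I,L} and {C}.
On input b, block {E,F,G,I,L} splits into {E,F,I,L} and {G}.
Stable partition: {E,F,I,L} | {A,B} | {H,J,K} | {C} | {G} — 5 equivalence classes.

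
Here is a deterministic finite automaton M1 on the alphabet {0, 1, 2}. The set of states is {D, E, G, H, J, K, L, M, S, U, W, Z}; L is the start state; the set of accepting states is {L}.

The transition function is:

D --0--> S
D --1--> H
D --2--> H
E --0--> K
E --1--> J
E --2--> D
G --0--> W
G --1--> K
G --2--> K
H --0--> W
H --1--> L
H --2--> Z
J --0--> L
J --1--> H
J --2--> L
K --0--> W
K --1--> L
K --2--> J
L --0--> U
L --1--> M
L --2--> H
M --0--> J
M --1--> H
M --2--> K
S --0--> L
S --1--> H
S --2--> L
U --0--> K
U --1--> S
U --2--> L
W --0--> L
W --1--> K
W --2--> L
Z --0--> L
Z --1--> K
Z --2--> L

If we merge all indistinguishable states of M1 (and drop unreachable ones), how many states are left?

States {D,E,G} cannot be reached from the start state, so discard them.
P0 = {L} | {H,J,K,M,S,U,W,Z}.
Refine {H,J,K,M,S,U,W,Z} on symbol 0: members go to different blocks, giving {H,K,M,U} and {J,S,W,Z}.
Split {H,K,M,U} by δ(·,0) → {H,K,M} and {U}.
Refine {H,K,M} on symbol 1: members go to different blocks, giving {H,K} and {M}.
Stable partition: {L} | {H,K} | {J,S,W,Z} | {U} | {M} — 5 equivalence classes.

5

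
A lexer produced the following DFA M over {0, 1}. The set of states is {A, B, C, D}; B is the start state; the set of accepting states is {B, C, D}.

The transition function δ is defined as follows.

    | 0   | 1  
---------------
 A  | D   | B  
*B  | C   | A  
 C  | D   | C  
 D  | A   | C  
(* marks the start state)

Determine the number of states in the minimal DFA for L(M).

4

All states are reachable from the start state.
Initial partition by acceptance: {B,C,D} | {A}.
Split {B,C,D} by δ(·,0) → {B,C} and {D}.
Refine {B,C} on symbol 0: members go to different blocks, giving {B} and {C}.
Stable partition: {B} | {A} | {D} | {C} — 4 equivalence classes.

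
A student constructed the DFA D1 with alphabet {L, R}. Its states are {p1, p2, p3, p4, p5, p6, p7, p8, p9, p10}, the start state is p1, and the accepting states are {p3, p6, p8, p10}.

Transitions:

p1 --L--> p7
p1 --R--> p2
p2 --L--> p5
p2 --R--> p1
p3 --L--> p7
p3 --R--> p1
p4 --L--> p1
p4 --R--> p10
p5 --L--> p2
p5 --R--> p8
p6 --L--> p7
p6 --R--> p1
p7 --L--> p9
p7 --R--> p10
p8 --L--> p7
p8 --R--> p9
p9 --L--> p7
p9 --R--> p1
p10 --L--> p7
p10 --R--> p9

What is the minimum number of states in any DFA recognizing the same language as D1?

First remove the unreachable states {p3,p4,p6}; 7 states remain.
P0 = {p8,p10} | {p1,p2,p5,p7,p9}.
On input R, block {p1,p2,p5,p7,p9} splits into {p1,p2,p9} and {p5,p7}.
The partition is now stable with 3 blocks: {p8,p10} | {p1,p2,p9} | {p5,p7}.

3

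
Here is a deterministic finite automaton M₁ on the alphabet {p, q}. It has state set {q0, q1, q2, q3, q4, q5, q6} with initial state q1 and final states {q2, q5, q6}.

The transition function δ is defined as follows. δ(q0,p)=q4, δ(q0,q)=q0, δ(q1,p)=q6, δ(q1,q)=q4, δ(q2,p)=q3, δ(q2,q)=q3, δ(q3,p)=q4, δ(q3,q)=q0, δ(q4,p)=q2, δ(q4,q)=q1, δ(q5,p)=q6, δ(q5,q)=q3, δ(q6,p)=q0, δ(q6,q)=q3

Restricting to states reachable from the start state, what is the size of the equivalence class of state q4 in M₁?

First remove the unreachable states {q5}; 6 states remain.
Start with accepting vs non-accepting: {q2,q6} | {q0,q1,q3,q4}.
Refine {q0,q1,q3,q4} on symbol p: members go to different blocks, giving {q0,q3} and {q1,q4}.
Stable partition: {q2,q6} | {q0,q3} | {q1,q4} — 3 equivalence classes.
The equivalence class containing q4 is {q1,q4}, of size 2.

2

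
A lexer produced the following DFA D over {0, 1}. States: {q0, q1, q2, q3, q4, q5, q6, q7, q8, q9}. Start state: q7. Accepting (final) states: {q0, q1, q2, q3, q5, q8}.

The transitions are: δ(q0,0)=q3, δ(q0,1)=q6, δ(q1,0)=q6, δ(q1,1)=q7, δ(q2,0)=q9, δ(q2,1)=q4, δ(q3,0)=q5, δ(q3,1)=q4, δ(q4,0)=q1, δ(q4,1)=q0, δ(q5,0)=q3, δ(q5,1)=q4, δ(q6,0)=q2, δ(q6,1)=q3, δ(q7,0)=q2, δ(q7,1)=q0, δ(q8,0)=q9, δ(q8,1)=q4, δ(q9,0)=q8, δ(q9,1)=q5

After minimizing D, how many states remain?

3

Initial partition by acceptance: {q0,q1,q2,q3,q5,q8} | {q4,q6,q7,q9}.
Split {q0,q1,q2,q3,q5,q8} by δ(·,0) → {q0,q3,q5} and {q1,q2,q8}.
No further refinement is possible. Final partition (3 blocks): {q0,q3,q5} | {q4,q6,q7,q9} | {q1,q2,q8}.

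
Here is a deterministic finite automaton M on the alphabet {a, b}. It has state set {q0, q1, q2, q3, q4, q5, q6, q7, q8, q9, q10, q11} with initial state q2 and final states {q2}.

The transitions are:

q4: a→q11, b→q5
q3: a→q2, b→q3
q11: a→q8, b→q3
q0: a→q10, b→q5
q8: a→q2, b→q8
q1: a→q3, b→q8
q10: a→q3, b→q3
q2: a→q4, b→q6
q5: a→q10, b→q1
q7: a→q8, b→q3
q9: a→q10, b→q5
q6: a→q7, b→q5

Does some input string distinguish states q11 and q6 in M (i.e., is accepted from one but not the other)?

Yes

Reachable states from the start: {q1,q2,q3,q4,q5,q6,q7,q8,q10,q11}. Unreachable: {q0,q9} — drop them.
Start with accepting vs non-accepting: {q2} | {q1,q3,q4,q5,q6,q7,q8,q10,q11}.
Split {q1,q3,q4,q5,q6,q7,q8,q10,q11} by δ(·,a) → {q1,q4,q5,q6,q7,q10,q11} and {q3,q8}.
Split {q1,q4,q5,q6,q7,q10,q11} by δ(·,a) → {q1,q7,q10,q11} and {q4,q5,q6}.
Refine {q4,q5,q6} on symbol b: members go to different blocks, giving {q4,q6} and {q5}.
The partition is now stable with 5 blocks: {q2} | {q1,q7,q10,q11} | {q3,q8} | {q4,q6} | {q5}.
q11 and q6 end up in different blocks, so they are distinguishable. For instance, the string 'aa' is accepted from only q11.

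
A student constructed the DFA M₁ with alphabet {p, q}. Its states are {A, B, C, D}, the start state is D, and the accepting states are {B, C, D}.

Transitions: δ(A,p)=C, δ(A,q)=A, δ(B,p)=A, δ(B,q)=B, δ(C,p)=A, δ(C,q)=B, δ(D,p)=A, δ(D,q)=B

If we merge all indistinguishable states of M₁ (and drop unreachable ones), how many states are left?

2

Every state is reachable, so we keep all 4.
Initial partition by acceptance: {B,C,D} | {A}.
The partition is now stable with 2 blocks: {B,C,D} | {A}.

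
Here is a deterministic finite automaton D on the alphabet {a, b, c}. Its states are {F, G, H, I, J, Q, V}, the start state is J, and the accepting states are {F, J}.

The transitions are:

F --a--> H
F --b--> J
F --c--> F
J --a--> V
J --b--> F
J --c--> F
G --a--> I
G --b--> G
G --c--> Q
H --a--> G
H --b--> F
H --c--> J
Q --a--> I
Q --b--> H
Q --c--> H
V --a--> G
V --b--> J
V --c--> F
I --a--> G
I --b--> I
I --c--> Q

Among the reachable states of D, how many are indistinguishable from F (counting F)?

2

All states are reachable from the start state.
Start with accepting vs non-accepting: {F,J} | {G,H,I,Q,V}.
Split {G,H,I,Q,V} by δ(·,b) → {G,I,Q} and {H,V}.
On input b, block {G,I,Q} splits into {G,I} and {Q}.
Stable partition: {F,J} | {G,I} | {H,V} | {Q} — 4 equivalence classes.
The equivalence class containing F is {F,J}, of size 2.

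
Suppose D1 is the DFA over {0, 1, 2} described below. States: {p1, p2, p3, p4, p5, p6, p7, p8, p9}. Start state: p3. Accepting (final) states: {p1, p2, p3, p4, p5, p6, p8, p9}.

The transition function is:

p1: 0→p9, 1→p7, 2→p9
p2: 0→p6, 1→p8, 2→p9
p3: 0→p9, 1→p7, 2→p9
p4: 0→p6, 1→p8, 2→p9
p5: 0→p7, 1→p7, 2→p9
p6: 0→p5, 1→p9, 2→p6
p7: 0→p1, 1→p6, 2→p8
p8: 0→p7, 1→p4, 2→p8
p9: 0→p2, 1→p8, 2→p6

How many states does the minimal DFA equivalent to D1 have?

7

All states are reachable from the start state.
P0 = {p1,p2,p3,p4,p5,p6,p8,p9} | {p7}.
On input 0, block {p1,p2,p3,p4,p5,p6,p8,p9} splits into {p1,p2,p3,p4,p6,p9} and {p5,p8}.
Split {p1,p2,p3,p4,p6,p9} by δ(·,0) → {p1,p2,p3,p4,p9} and {p6}.
Refine {p1,p2,p3,p4,p9} on symbol 0: members go to different blocks, giving {p1,p3,p9} and {p2,p4}.
Refine {p1,p3,p9} on symbol 0: members go to different blocks, giving {p1,p3} and {p9}.
Split {p5,p8} by δ(·,1) → {p5} and {p8}.
Stable partition: {p1,p3} | {p7} | {p5} | {p6} | {p2,p4} | {p9} | {p8} — 7 equivalence classes.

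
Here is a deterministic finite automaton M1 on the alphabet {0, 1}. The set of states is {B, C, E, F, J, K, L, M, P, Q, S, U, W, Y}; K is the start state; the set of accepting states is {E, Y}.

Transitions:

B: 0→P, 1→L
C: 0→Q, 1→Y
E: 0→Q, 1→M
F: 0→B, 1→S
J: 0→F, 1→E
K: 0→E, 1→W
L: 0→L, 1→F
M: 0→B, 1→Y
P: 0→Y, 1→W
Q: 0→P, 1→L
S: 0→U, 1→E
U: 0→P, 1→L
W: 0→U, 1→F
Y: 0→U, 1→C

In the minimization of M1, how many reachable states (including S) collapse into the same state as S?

First remove the unreachable states {J}; 13 states remain.
P0 = {E,Y} | {B,C,F,K,L,M,P,Q,S,U,W}.
On input 0, block {B,C,F,K,L,M,P,Q,S,U,W} splits into {B,C,F,L,M,Q,S,U,W} and {K,P}.
Refine {B,C,F,L,M,Q,S,U,W} on symbol 0: members go to different blocks, giving {C,F,L,M,S,W} and {B,Q,U}.
On input 0, block {C,F,L,M,S,W} splits into {C,F,M,S,W} and {L}.
Split {C,F,M,S,W} by δ(·,1) → {C,M,S} and {F,W}.
Split {F,W} by δ(·,1) → {W} and {F}.
No further refinement is possible. Final partition (7 blocks): {E,Y} | {C,M,S} | {K,P} | {B,Q,U} | {L} | {W} | {F}.
State S belongs to the block {C,M,S}, which has 3 states.

3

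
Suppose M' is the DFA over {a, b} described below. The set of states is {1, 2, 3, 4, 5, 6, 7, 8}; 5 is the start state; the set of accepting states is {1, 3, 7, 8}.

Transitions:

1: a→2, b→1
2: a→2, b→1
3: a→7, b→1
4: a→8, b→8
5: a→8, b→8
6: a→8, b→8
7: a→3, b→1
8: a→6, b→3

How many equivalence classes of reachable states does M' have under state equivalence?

5

First remove the unreachable states {4}; 7 states remain.
Initial partition by acceptance: {1,3,7,8} | {2,5,6}.
Refine {1,3,7,8} on symbol a: members go to different blocks, giving {1,8} and {3,7}.
On input b, block {1,8} splits into {1} and {8}.
Split {2,5,6} by δ(·,a) → {5,6} and {2}.
Stable partition: {1} | {5,6} | {3,7} | {8} | {2} — 5 equivalence classes.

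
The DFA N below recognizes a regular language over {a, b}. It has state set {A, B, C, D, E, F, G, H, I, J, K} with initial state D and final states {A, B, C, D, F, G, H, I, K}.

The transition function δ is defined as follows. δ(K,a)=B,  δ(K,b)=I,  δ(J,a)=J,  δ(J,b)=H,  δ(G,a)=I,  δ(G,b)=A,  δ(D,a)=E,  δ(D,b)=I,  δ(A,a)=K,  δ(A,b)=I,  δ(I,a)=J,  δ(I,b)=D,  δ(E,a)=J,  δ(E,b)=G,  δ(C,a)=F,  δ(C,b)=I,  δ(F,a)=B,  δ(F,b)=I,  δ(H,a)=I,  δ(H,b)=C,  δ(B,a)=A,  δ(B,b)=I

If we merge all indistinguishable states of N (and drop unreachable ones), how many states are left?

4

Every state is reachable, so we keep all 11.
Initial partition by acceptance: {A,B,C,D,F,G,H,I,K} | {E,J}.
Refine {A,B,C,D,F,G,H,I,K} on symbol a: members go to different blocks, giving {A,B,C,F,G,H,K} and {D,I}.
Refine {A,B,C,F,G,H,K} on symbol a: members go to different blocks, giving {A,B,C,F,K} and {G,H}.
Stable partition: {A,B,C,F,K} | {E,J} | {D,I} | {G,H} — 4 equivalence classes.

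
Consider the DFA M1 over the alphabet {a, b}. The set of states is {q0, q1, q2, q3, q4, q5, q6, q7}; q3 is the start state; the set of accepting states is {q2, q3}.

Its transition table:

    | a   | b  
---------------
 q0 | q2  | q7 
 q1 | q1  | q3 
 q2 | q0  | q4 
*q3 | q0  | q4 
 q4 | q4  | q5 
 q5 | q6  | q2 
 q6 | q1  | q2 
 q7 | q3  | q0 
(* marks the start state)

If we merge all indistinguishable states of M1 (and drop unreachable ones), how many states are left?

P0 = {q2,q3} | {q0,q1,q4,q5,q6,q7}.
On input a, block {q0,q1,q4,q5,q6,q7} splits into {q1,q4,q5,q6} and {q0,q7}.
On input b, block {q1,q4,q5,q6} splits into {q1,q5,q6} and {q4}.
Stable partition: {q2,q3} | {q1,q5,q6} | {q0,q7} | {q4} — 4 equivalence classes.

4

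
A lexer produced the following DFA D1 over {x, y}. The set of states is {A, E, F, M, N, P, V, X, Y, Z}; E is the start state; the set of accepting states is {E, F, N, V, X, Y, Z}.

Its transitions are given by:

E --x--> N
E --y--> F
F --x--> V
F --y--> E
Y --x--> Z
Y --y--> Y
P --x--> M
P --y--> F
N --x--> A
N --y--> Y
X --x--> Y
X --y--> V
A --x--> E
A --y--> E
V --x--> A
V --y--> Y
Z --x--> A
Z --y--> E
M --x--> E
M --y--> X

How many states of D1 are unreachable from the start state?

3

No path from E leads to M, P, X; the other 7 states are all reachable.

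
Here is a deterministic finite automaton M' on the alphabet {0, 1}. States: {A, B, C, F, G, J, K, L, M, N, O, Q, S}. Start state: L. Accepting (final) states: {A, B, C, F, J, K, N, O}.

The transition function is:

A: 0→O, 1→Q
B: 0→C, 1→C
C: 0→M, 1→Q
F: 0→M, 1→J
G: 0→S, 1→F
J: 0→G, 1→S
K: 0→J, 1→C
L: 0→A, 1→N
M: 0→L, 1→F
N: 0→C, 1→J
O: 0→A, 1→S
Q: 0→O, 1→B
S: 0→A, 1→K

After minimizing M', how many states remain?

6

Every state is reachable, so we keep all 13.
Start with accepting vs non-accepting: {A,B,C,F,J,K,N,O} | {G,L,M,Q,S}.
On input 0, block {A,B,C,F,J,K,N,O} splits into {A,B,K,N,O} and {C,F,J}.
Split {A,B,K,N,O} by δ(·,0) → {B,K,N} and {A,O}.
Refine {G,L,M,Q,S} on symbol 0: members go to different blocks, giving {L,Q,S} and {G,M}.
On input 1, block {C,F,J} splits into {C,J} and {F}.
Stable partition: {B,K,N} | {L,Q,S} | {C,J} | {A,O} | {G,M} | {F} — 6 equivalence classes.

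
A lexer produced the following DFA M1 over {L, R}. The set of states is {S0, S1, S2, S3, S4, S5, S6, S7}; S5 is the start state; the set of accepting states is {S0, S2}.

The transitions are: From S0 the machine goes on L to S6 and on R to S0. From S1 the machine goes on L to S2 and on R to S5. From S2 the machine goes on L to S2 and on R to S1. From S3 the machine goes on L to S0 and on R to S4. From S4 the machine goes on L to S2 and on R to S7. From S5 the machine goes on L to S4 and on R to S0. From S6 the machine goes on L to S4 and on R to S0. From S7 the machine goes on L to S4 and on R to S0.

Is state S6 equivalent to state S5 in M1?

Reachable states from the start: {S0,S1,S2,S4,S5,S6,S7}. Unreachable: {S3} — drop them.
Initial partition by acceptance: {S0,S2} | {S1,S4,S5,S6,S7}.
On input L, block {S0,S2} splits into {S0} and {S2}.
Split {S1,S4,S5,S6,S7} by δ(·,L) → {S5,S6,S7} and {S1,S4}.
Stable partition: {S0} | {S5,S6,S7} | {S2} | {S1,S4} — 4 equivalence classes.
S6 and S5 lie in the same block of the stable partition, so they are equivalent — no string distinguishes them.

Yes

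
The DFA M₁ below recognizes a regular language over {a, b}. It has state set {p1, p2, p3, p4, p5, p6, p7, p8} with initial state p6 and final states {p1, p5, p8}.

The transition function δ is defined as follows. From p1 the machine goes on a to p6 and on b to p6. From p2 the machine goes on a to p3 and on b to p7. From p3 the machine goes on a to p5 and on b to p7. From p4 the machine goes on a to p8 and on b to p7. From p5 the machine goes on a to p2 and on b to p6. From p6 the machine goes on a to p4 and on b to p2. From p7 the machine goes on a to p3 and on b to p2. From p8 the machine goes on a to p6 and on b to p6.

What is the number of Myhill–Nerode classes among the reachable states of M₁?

3

First remove the unreachable states {p1}; 7 states remain.
Initial partition by acceptance: {p5,p8} | {p2,p3,p4,p6,p7}.
On input a, block {p2,p3,p4,p6,p7} splits into {p2,p6,p7} and {p3,p4}.
The partition is now stable with 3 blocks: {p5,p8} | {p2,p6,p7} | {p3,p4}.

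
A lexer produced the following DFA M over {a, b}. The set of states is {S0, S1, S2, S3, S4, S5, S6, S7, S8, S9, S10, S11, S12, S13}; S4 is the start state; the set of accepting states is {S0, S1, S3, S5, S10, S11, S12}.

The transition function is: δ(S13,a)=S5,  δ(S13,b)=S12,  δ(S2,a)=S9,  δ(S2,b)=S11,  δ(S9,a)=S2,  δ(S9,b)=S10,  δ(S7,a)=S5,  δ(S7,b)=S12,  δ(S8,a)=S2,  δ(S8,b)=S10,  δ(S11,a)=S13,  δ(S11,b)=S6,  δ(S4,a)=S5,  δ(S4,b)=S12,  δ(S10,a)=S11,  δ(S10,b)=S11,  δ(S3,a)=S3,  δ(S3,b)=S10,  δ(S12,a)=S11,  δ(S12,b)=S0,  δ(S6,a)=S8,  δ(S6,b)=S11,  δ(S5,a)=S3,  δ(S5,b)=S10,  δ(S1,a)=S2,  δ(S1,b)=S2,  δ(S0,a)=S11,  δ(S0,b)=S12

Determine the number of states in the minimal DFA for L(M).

States {S1,S7} cannot be reached from the start state, so discard them.
Initial partition by acceptance: {S0,S3,S5,S10,S11,S12} | {S2,S4,S6,S8,S9,S13}.
Refine {S0,S3,S5,S10,S11,S12} on symbol a: members go to different blocks, giving {S0,S3,S5,S10,S12} and {S11}.
Refine {S0,S3,S5,S10,S12} on symbol a: members go to different blocks, giving {S0,S10,S12} and {S3,S5}.
Split {S0,S10,S12} by δ(·,b) → {S0,S12} and {S10}.
Refine {S2,S4,S6,S8,S9,S13} on symbol a: members go to different blocks, giving {S2,S6,S8,S9} and {S4,S13}.
Refine {S2,S6,S8,S9} on symbol b: members go to different blocks, giving {S2,S6} and {S8,S9}.
No further refinement is possible. Final partition (7 blocks): {S0,S12} | {S2,S6} | {S11} | {S3,S5} | {S10} | {S4,S13} | {S8,S9}.

7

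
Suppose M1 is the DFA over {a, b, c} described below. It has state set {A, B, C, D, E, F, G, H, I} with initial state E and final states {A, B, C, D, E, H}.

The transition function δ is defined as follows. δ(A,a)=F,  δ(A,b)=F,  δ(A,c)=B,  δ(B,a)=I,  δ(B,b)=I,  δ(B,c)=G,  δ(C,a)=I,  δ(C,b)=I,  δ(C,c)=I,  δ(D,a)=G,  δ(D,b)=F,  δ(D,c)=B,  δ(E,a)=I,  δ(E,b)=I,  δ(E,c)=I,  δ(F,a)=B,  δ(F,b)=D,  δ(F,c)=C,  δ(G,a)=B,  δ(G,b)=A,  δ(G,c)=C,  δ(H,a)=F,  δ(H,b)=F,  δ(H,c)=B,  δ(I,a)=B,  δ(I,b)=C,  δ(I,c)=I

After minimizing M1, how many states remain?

5

States {H} cannot be reached from the start state, so discard them.
Start with accepting vs non-accepting: {A,B,C,D,E} | {F,G,I}.
Refine {A,B,C,D,E} on symbol c: members go to different blocks, giving {B,C,E} and {A,D}.
Split {F,G,I} by δ(·,b) → {F,G} and {I}.
On input c, block {B,C,E} splits into {C,E} and {B}.
No further refinement is possible. Final partition (5 blocks): {C,E} | {F,G} | {A,D} | {I} | {B}.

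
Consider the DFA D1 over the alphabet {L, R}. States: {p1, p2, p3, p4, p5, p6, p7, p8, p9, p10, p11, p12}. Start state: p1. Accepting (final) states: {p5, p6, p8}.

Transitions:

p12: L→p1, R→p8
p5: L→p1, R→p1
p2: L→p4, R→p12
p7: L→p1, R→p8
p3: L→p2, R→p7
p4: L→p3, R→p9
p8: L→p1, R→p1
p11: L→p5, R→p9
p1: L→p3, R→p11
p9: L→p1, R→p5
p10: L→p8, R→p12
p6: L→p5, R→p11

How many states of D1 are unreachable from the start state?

Starting at p1 and following transitions, the reachable set is {p1, p2, p3, p4, p5, p7, p8, p9, p11, p12}. That leaves p6, p10 unreachable — 2 in total.

2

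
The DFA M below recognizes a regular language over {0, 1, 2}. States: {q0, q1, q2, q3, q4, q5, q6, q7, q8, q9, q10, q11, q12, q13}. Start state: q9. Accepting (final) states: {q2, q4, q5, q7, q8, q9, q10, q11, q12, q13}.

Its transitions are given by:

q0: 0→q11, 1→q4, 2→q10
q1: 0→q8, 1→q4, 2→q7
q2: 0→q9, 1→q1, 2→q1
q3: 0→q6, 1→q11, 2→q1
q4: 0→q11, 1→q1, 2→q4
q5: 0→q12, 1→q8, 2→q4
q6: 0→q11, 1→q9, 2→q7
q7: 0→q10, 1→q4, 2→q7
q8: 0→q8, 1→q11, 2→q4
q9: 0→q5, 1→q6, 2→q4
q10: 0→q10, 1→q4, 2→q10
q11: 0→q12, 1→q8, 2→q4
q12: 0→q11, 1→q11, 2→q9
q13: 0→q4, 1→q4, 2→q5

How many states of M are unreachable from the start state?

No path from q9 leads to q0, q2, q3, q13; the other 10 states are all reachable.

4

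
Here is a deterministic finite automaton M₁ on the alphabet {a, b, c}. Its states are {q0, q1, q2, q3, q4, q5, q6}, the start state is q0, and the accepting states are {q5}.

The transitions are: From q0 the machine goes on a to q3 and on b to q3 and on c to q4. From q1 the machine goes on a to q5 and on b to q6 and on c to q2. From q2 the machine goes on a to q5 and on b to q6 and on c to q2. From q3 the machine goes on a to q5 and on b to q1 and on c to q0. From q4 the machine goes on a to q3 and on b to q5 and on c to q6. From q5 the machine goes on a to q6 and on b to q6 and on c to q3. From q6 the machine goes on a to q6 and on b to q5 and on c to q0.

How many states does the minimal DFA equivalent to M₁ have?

6

All states are reachable from the start state.
Initial partition by acceptance: {q5} | {q0,q1,q2,q3,q4,q6}.
On input a, block {q0,q1,q2,q3,q4,q6} splits into {q0,q4,q6} and {q1,q2,q3}.
On input a, block {q0,q4,q6} splits into {q0,q4} and {q6}.
On input b, block {q0,q4} splits into {q0} and {q4}.
Refine {q1,q2,q3} on symbol b: members go to different blocks, giving {q1,q2} and {q3}.
The partition is now stable with 6 blocks: {q5} | {q0} | {q1,q2} | {q6} | {q4} | {q3}.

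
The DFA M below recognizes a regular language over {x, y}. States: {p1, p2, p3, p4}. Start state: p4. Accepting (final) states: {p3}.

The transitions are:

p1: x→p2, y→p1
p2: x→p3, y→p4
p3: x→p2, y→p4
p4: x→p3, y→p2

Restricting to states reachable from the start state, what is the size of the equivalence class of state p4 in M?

2

Reachable states from the start: {p2,p3,p4}. Unreachable: {p1} — drop them.
Initial partition by acceptance: {p3} | {p2,p4}.
No further refinement is possible. Final partition (2 blocks): {p3} | {p2,p4}.
The equivalence class containing p4 is {p2,p4}, of size 2.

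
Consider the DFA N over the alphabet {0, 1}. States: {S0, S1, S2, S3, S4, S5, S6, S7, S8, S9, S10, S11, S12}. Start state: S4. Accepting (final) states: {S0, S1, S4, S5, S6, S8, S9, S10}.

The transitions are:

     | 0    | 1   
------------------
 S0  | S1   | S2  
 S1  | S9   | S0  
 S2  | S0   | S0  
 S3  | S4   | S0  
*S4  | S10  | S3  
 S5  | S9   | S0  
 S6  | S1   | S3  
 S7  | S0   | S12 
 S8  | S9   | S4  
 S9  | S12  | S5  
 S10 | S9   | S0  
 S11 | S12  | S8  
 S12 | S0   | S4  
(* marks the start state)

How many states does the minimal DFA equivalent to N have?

First remove the unreachable states {S6,S7,S8,S11}; 9 states remain.
P0 = {S0,S1,S4,S5,S9,S10} | {S2,S3,S12}.
On input 0, block {S0,S1,S4,S5,S9,S10} splits into {S0,S1,S4,S5,S10} and {S9}.
Split {S0,S1,S4,S5,S10} by δ(·,0) → {S1,S5,S10} and {S0,S4}.
Stable partition: {S1,S5,S10} | {S2,S3,S12} | {S9} | {S0,S4} — 4 equivalence classes.

4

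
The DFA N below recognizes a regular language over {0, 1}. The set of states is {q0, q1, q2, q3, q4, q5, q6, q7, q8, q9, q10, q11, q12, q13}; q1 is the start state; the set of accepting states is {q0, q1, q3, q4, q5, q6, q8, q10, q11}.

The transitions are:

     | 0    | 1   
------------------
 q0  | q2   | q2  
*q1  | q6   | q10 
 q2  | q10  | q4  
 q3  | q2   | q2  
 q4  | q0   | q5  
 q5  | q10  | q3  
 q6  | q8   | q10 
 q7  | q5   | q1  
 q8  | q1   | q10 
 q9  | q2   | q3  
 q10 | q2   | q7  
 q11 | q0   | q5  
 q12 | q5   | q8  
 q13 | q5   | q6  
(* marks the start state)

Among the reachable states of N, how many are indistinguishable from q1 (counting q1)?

First remove the unreachable states {q9,q11,q12,q13}; 10 states remain.
Start with accepting vs non-accepting: {q0,q1,q3,q4,q5,q6,q8,q10} | {q2,q7}.
Split {q0,q1,q3,q4,q5,q6,q8,q10} by δ(·,0) → {q1,q4,q5,q6,q8} and {q0,q3,q10}.
On input 0, block {q1,q4,q5,q6,q8} splits into {q1,q6,q8} and {q4,q5}.
Split {q2,q7} by δ(·,0) → {q2} and {q7}.
Split {q0,q3,q10} by δ(·,1) → {q0,q3} and {q10}.
On input 0, block {q4,q5} splits into {q4} and {q5}.
Stable partition: {q1,q6,q8} | {q2} | {q0,q3} | {q4} | {q7} | {q10} | {q5} — 7 equivalence classes.
The equivalence class containing q1 is {q1,q6,q8}, of size 3.

3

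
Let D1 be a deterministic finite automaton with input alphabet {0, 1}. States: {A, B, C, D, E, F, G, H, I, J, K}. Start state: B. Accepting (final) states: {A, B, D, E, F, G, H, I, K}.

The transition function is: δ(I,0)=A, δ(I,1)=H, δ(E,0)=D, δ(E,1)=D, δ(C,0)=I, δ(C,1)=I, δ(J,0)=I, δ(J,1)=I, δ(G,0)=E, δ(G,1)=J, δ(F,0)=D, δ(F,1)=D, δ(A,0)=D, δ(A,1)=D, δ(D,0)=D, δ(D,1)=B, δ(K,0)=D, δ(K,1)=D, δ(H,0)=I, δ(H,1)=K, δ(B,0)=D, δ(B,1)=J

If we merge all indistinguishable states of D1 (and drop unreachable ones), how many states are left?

Reachable states from the start: {A,B,D,H,I,J,K}. Unreachable: {C,E,F,G} — drop them.
P0 = {A,B,D,H,I,K} | {J}.
Refine {A,B,D,H,I,K} on symbol 1: members go to different blocks, giving {A,D,H,I,K} and {B}.
Split {A,D,H,I,K} by δ(·,1) → {A,H,I,K} and {D}.
Split {A,H,I,K} by δ(·,0) → {A,K} and {H,I}.
On input 0, block {H,I} splits into {H} and {I}.
The partition is now stable with 6 blocks: {A,K} | {J} | {B} | {D} | {H} | {I}.

6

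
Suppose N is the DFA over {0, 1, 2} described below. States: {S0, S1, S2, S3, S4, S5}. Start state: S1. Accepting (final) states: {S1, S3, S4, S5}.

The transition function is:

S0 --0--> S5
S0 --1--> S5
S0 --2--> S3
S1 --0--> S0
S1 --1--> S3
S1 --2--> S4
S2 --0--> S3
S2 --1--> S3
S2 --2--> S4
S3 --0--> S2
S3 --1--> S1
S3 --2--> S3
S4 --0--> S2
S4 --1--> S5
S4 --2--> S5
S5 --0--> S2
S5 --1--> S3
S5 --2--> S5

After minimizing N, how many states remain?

All states are reachable from the start state.
Initial partition by acceptance: {S1,S3,S4,S5} | {S0,S2}.
The partition is now stable with 2 blocks: {S1,S3,S4,S5} | {S0,S2}.

2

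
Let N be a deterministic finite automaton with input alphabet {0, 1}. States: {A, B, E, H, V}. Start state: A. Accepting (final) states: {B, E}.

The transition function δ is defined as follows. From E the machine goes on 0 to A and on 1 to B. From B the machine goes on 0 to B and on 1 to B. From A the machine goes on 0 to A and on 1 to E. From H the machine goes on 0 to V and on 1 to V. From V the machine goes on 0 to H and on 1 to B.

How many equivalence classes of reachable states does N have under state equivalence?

3

First remove the unreachable states {H,V}; 3 states remain.
Start with accepting vs non-accepting: {B,E} | {A}.
Refine {B,E} on symbol 0: members go to different blocks, giving {E} and {B}.
No further refinement is possible. Final partition (3 blocks): {E} | {A} | {B}.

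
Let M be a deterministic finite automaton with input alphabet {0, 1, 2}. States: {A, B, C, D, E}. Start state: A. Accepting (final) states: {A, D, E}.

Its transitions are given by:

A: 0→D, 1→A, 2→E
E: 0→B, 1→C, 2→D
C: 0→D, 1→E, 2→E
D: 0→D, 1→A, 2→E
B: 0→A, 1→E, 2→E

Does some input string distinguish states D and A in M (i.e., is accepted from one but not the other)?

Start with accepting vs non-accepting: {A,D,E} | {B,C}.
Refine {A,D,E} on symbol 0: members go to different blocks, giving {A,D} and {E}.
No further refinement is possible. Final partition (3 blocks): {A,D} | {B,C} | {E}.
D and A lie in the same block of the stable partition, so they are equivalent — no string distinguishes them.

No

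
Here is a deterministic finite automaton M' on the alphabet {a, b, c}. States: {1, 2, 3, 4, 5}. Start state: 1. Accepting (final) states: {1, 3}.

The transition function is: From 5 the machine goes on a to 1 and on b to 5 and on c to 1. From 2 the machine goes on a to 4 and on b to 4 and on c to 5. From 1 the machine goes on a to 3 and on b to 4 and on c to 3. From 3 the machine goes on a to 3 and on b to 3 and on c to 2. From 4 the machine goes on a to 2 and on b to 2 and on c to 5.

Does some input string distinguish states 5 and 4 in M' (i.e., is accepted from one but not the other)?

Yes

All states are reachable from the start state.
P0 = {1,3} | {2,4,5}.
Split {1,3} by δ(·,b) → {1} and {3}.
On input a, block {2,4,5} splits into {2,4} and {5}.
Stable partition: {1} | {2,4} | {3} | {5} — 4 equivalence classes.
5 and 4 end up in different blocks, so they are distinguishable. For instance, the string 'a' is accepted from only 5.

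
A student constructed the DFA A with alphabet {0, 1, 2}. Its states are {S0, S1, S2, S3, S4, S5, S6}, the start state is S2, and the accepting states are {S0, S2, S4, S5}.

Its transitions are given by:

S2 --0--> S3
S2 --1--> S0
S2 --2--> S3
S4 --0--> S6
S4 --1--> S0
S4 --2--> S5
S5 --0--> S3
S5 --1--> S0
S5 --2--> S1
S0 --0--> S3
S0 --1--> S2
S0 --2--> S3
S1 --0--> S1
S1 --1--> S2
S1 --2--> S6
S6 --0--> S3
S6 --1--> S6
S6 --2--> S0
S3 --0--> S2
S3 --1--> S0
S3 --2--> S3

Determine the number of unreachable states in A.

4

BFS from S2 reaches {S0, S2, S3}; the 4 state(s) S1, S4, S5, S6 are never visited.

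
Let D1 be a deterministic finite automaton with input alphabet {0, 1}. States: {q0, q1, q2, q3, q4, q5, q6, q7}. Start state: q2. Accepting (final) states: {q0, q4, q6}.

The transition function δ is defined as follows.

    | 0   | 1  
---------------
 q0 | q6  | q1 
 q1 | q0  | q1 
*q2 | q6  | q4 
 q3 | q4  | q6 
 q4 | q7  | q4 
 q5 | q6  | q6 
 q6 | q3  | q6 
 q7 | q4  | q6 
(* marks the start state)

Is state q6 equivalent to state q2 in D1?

First remove the unreachable states {q0,q1,q5}; 5 states remain.
P0 = {q4,q6} | {q2,q3,q7}.
No further refinement is possible. Final partition (2 blocks): {q4,q6} | {q2,q3,q7}.
q6 and q2 end up in different blocks, so they are distinguishable. For instance, the string 'ε' is accepted from only q6.

No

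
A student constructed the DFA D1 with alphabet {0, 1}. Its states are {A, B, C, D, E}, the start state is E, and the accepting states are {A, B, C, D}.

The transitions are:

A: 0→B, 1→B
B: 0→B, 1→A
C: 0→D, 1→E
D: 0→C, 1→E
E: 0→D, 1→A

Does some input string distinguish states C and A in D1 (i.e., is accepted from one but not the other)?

Start with accepting vs non-accepting: {A,B,C,D} | {E}.
On input 1, block {A,B,C,D} splits into {A,B} and {C,D}.
The partition is now stable with 3 blocks: {A,B} | {E} | {C,D}.
C and A end up in different blocks, so they are distinguishable. For instance, the string '1' is accepted from only A.

Yes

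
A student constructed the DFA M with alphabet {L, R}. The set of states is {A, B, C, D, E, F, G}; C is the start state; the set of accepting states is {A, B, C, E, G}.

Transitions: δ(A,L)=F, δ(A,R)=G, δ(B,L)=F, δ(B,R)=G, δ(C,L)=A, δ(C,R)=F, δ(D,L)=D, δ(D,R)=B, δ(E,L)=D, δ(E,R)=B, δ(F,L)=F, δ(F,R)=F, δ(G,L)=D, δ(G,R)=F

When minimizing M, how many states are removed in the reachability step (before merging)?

1

Starting at C and following transitions, the reachable set is {A, B, C, D, F, G}. That leaves E unreachable — 1 in total.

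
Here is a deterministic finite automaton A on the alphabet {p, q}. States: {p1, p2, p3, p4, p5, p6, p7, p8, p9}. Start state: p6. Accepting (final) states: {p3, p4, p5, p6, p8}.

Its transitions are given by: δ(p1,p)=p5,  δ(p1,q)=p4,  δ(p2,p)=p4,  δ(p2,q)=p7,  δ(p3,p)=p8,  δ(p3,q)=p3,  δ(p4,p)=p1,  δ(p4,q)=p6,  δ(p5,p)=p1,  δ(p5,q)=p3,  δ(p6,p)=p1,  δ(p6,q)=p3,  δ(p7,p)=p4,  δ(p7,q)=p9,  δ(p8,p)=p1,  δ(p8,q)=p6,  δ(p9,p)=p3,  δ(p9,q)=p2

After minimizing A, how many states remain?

4

Reachable states from the start: {p1,p3,p4,p5,p6,p8}. Unreachable: {p2,p7,p9} — drop them.
Initial partition by acceptance: {p3,p4,p5,p6,p8} | {p1}.
On input p, block {p3,p4,p5,p6,p8} splits into {p4,p5,p6,p8} and {p3}.
On input q, block {p4,p5,p6,p8} splits into {p4,p8} and {p5,p6}.
No further refinement is possible. Final partition (4 blocks): {p4,p8} | {p1} | {p3} | {p5,p6}.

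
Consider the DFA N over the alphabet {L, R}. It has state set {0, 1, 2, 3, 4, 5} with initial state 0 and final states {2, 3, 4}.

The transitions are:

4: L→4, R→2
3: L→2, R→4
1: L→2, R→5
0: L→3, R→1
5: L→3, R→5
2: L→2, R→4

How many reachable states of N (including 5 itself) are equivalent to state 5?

3

Every state is reachable, so we keep all 6.
Initial partition by acceptance: {2,3,4} | {0,1,5}.
No further refinement is possible. Final partition (2 blocks): {2,3,4} | {0,1,5}.
State 5 belongs to the block {0,1,5}, which has 3 states.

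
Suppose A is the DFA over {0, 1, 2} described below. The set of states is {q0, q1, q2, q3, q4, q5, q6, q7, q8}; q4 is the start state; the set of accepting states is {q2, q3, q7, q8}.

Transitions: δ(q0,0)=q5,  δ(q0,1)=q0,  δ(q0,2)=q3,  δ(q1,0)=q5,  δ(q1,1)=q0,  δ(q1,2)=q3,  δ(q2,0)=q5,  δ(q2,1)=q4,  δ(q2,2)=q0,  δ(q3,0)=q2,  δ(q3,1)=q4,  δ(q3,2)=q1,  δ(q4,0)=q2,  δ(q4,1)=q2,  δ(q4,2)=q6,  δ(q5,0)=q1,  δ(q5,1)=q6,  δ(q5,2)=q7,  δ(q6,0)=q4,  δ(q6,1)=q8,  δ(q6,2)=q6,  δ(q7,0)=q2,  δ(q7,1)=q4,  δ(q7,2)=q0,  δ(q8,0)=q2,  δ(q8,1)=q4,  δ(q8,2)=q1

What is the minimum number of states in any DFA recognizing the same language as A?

6

Start with accepting vs non-accepting: {q2,q3,q7,q8} | {q0,q1,q4,q5,q6}.
On input 0, block {q2,q3,q7,q8} splits into {q3,q7,q8} and {q2}.
Split {q0,q1,q4,q5,q6} by δ(·,0) → {q0,q1,q5,q6} and {q4}.
On input 0, block {q0,q1,q5,q6} splits into {q0,q1,q5} and {q6}.
On input 1, block {q0,q1,q5} splits into {q0,q1} and {q5}.
No further refinement is possible. Final partition (6 blocks): {q3,q7,q8} | {q0,q1} | {q2} | {q4} | {q6} | {q5}.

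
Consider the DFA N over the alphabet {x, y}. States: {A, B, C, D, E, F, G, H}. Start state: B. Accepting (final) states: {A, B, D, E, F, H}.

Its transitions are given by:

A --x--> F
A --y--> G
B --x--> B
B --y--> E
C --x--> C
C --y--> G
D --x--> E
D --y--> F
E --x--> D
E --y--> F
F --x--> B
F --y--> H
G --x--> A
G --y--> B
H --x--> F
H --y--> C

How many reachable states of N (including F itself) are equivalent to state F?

Start with accepting vs non-accepting: {A,B,D,E,F,H} | {C,G}.
On input y, block {A,B,D,E,F,H} splits into {B,D,E,F} and {A,H}.
Refine {B,D,E,F} on symbol y: members go to different blocks, giving {B,D,E} and {F}.
Split {B,D,E} by δ(·,y) → {D,E} and {B}.
Refine {C,G} on symbol x: members go to different blocks, giving {C} and {G}.
Split {A,H} by δ(·,y) → {A} and {H}.
No further refinement is possible. Final partition (7 blocks): {D,E} | {C} | {A} | {F} | {B} | {G} | {H}.
The equivalence class containing F is {F}, of size 1.

1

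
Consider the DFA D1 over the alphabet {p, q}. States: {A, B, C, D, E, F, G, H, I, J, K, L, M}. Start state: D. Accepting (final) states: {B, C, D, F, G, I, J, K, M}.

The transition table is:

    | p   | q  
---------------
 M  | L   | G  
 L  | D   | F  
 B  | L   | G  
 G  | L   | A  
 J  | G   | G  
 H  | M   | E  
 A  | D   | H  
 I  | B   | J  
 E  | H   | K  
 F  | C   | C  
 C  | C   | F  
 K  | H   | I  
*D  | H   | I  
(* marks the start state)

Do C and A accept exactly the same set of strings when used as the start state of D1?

All states are reachable from the start state.
Start with accepting vs non-accepting: {B,C,D,F,G,I,J,K,M} | {A,E,H,L}.
On input p, block {B,C,D,F,G,I,J,K,M} splits into {B,D,G,K,M} and {C,F,I,J}.
On input q, block {B,D,G,K,M} splits into {B,M} and {D,K} and {G}.
On input p, block {A,E,H,L} splits into {A,L} and {E} and {H}.
On input q, block {A,L} splits into {A} and {L}.
On input p, block {C,F,I,J} splits into {C,F} and {I} and {J}.
The partition is now stable with 10 blocks: {B,M} | {A} | {C,F} | {D,K} | {G} | {E} | {H} | {L} | {I} | {J}.
C and A end up in different blocks, so they are distinguishable. For instance, the string 'ε' is accepted from only C.

No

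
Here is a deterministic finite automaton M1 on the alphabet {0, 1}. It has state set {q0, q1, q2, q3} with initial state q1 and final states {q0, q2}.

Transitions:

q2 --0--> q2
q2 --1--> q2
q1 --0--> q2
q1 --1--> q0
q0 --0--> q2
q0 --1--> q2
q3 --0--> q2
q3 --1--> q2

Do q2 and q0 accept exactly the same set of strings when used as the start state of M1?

Reachable states from the start: {q0,q1,q2}. Unreachable: {q3} — drop them.
P0 = {q0,q2} | {q1}.
Stable partition: {q0,q2} | {q1} — 2 equivalence classes.
q2 and q0 lie in the same block of the stable partition, so they are equivalent — no string distinguishes them.

Yes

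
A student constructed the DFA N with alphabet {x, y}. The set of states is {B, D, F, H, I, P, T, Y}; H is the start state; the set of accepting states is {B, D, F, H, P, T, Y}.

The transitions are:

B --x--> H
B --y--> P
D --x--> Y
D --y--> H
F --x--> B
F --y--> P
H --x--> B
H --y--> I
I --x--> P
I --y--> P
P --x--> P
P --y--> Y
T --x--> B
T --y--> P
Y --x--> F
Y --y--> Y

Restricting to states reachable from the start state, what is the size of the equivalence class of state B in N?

States {D,T} cannot be reached from the start state, so discard them.
Start with accepting vs non-accepting: {B,F,H,P,Y} | {I}.
On input y, block {B,F,H,P,Y} splits into {B,F,P,Y} and {H}.
Split {B,F,P,Y} by δ(·,x) → {F,P,Y} and {B}.
Split {F,P,Y} by δ(·,x) → {P,Y} and {F}.
On input x, block {P,Y} splits into {P} and {Y}.
The partition is now stable with 6 blocks: {P} | {I} | {H} | {B} | {F} | {Y}.
State B belongs to the block {B}, which has 1 states.

1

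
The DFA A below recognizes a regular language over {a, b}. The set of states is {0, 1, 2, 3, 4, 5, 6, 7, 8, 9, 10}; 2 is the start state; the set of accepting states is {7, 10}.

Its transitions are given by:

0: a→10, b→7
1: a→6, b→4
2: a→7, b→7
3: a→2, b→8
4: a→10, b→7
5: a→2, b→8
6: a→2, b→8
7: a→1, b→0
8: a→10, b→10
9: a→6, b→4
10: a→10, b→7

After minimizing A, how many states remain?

States {3,5,9} cannot be reached from the start state, so discard them.
P0 = {7,10} | {0,1,2,4,6,8}.
Split {7,10} by δ(·,a) → {7} and {10}.
Split {0,1,2,4,6,8} by δ(·,a) → {0,4,8} and {1,6} and {2}.
On input b, block {0,4,8} splits into {0,4} and {8}.
On input a, block {1,6} splits into {1} and {6}.
Stable partition: {7} | {0,4} | {10} | {1} | {2} | {8} | {6} — 7 equivalence classes.

7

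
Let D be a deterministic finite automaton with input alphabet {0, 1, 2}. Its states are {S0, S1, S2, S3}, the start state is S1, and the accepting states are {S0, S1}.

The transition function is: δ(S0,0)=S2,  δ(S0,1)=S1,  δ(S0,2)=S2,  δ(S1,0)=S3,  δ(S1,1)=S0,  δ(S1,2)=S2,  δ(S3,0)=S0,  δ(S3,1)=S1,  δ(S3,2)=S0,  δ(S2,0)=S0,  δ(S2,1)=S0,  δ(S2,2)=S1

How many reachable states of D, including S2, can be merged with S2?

All states are reachable from the start state.
Initial partition by acceptance: {S0,S1} | {S2,S3}.
Stable partition: {S0,S1} | {S2,S3} — 2 equivalence classes.
The equivalence class containing S2 is {S2,S3}, of size 2.

2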